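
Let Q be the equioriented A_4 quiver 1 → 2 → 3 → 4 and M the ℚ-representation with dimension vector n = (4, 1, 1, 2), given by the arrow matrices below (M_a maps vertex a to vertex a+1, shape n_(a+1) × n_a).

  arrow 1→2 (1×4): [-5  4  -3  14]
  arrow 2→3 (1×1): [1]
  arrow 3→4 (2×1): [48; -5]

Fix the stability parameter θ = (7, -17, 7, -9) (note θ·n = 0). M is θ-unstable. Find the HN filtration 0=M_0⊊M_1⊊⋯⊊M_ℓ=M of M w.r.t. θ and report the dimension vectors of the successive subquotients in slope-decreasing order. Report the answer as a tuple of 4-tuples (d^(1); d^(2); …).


Via rank(M_{q-1}∘⋯∘M_p): M ≅ I[1,1]^3, I[1,4], I[4,4].
μ_θ-semistable layers: μ^(1)=7; μ^(2)=-1; μ^(3)=-5; μ^(4)=-9

((3, 0, 0, 0); (0, 0, 1, 1); (1, 1, 0, 0); (0, 0, 0, 1))


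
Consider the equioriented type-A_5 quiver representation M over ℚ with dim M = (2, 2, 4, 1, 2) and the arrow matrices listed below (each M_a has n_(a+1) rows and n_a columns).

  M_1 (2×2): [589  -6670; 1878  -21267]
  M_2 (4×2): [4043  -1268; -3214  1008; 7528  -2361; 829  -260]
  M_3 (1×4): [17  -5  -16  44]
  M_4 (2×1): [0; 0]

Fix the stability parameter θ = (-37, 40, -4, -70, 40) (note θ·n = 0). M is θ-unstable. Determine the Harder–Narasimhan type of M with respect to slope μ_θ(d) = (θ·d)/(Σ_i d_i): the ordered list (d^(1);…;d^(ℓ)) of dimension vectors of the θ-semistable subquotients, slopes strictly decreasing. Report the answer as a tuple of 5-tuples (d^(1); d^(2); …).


Barcode: M ≅ I[1,3], I[1,4], I[3,3]^2, I[5,5]^2. HN layers by μ_θ (5 steps, strictly decreasing):
  μ^(1)=40; μ^(2)=18; μ^(3)=-4; μ^(4)=-34/3; μ^(5)=-37

((0, 0, 0, 0, 2); (0, 1, 1, 0, 0); (0, 0, 2, 0, 0); (0, 1, 1, 1, 0); (2, 0, 0, 0, 0))


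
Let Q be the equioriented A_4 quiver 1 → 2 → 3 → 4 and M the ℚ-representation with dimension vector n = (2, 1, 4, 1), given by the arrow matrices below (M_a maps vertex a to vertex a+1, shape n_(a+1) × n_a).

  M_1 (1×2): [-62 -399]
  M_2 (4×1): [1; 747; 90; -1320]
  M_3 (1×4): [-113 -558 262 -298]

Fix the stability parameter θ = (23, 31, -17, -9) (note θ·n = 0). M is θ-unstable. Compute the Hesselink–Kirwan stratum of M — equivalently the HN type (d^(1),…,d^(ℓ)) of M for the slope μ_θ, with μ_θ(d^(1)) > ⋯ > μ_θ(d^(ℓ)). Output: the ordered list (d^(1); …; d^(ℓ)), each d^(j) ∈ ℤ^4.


Interval decomposition of M: I[1,1], I[1,4], I[3,3]^3.
HN type (ℓ=3): μ^(1)=23; μ^(2)=7; μ^(3)=-17

((1, 0, 0, 0); (1, 1, 1, 1); (0, 0, 3, 0))


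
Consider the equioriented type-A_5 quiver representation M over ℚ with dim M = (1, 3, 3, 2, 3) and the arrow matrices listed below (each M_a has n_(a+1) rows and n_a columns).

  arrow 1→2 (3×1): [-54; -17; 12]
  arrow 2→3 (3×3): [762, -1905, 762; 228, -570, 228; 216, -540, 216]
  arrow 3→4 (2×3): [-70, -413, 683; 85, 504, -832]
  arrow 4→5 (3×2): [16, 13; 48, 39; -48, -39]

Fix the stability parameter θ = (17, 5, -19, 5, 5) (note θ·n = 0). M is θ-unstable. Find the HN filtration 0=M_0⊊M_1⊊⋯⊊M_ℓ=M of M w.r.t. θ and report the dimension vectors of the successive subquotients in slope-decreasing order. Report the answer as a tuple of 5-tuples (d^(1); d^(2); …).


Via rank(M_{q-1}∘⋯∘M_p): M ≅ I[1,5], I[2,2]^2, I[3,3], I[3,4], I[5,5]^2.
μ_θ-semistable layers: μ^(1)=5; μ^(2)=1; μ^(3)=-19

((0, 2, 0, 2, 3); (1, 1, 1, 0, 0); (0, 0, 2, 0, 0))


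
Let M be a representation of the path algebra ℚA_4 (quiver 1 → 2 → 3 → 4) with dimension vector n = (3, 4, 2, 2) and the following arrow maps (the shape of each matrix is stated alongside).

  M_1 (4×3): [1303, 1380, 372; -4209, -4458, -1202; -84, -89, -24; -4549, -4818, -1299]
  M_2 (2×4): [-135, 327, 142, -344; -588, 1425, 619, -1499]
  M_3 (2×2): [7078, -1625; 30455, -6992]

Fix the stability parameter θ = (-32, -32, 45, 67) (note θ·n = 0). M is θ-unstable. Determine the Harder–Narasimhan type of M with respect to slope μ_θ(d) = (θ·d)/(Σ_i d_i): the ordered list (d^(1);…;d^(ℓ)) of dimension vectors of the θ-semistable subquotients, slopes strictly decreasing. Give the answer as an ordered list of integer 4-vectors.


Via rank(M_{q-1}∘⋯∘M_p): M ≅ I[1,2], I[1,4]^2, I[2,2].
μ_θ-semistable layers: μ^(1)=67; μ^(2)=45; μ^(3)=-32

((0, 0, 0, 2); (0, 0, 2, 0); (3, 4, 0, 0))


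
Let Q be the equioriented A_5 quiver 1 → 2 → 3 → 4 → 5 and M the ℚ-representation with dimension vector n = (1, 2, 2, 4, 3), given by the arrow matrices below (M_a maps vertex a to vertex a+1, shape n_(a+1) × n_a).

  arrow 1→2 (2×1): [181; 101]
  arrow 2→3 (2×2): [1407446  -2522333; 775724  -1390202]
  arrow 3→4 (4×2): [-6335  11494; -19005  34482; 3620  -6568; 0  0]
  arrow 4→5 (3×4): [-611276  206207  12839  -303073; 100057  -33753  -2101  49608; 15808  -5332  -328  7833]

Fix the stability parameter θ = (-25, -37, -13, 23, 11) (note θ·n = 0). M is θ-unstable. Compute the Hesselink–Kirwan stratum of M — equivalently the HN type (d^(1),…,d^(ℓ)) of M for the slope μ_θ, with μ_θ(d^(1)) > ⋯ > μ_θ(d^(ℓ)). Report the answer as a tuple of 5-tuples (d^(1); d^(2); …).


Barcode: M ≅ I[1,5], I[2,2], I[3,3], I[4,4], I[4,5]^2. HN layers by μ_θ (5 steps, strictly decreasing):
  μ^(1)=23; μ^(2)=17; μ^(3)=-13; μ^(4)=-31; μ^(5)=-37

((0, 0, 0, 1, 0); (0, 0, 0, 3, 3); (0, 0, 2, 0, 0); (1, 1, 0, 0, 0); (0, 1, 0, 0, 0))


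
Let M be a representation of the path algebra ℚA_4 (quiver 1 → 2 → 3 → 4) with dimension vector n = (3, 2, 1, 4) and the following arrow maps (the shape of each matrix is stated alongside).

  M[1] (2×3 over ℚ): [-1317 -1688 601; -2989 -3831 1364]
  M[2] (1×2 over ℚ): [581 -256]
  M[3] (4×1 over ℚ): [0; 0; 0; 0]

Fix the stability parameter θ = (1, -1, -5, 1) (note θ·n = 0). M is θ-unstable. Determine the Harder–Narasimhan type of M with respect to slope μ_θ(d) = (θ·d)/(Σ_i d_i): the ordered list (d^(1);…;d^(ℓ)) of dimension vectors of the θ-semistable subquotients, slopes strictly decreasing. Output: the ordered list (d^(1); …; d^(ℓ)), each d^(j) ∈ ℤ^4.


Via rank(M_{q-1}∘⋯∘M_p): M ≅ I[1,1], I[1,2], I[1,3], I[4,4]^4.
μ_θ-semistable layers: μ^(1)=1; μ^(2)=0; μ^(3)=-5/3

((1, 0, 0, 4); (1, 1, 0, 0); (1, 1, 1, 0))


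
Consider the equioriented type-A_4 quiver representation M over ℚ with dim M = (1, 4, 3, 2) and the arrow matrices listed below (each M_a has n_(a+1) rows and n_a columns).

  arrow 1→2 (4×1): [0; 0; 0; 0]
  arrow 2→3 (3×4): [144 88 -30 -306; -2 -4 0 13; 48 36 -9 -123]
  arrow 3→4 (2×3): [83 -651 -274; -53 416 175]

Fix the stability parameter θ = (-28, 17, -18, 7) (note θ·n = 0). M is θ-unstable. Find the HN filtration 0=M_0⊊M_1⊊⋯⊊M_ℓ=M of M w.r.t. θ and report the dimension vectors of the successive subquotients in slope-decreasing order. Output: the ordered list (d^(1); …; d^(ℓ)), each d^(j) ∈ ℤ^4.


Via rank(M_{q-1}∘⋯∘M_p): M ≅ I[1,1], I[2,2]^2, I[2,4]^2, I[3,3].
μ_θ-semistable layers: μ^(1)=17; μ^(2)=7; μ^(3)=-1/2; μ^(4)=-18; μ^(5)=-28

((0, 2, 0, 0); (0, 0, 0, 2); (0, 2, 2, 0); (0, 0, 1, 0); (1, 0, 0, 0))


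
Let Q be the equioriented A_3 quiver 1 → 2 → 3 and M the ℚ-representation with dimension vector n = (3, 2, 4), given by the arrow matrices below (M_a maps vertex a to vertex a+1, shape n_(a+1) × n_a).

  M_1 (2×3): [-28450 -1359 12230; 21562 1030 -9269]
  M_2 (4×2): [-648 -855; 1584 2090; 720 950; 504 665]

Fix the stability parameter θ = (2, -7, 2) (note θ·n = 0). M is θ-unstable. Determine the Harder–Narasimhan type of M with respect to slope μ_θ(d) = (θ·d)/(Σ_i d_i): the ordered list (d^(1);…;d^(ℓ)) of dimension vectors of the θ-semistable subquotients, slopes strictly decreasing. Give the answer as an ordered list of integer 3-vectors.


Interval decomposition of M: I[1,1], I[1,2], I[1,3], I[3,3]^3.
HN type (ℓ=2): μ^(1)=2; μ^(2)=-5/2

((1, 0, 4); (2, 2, 0))


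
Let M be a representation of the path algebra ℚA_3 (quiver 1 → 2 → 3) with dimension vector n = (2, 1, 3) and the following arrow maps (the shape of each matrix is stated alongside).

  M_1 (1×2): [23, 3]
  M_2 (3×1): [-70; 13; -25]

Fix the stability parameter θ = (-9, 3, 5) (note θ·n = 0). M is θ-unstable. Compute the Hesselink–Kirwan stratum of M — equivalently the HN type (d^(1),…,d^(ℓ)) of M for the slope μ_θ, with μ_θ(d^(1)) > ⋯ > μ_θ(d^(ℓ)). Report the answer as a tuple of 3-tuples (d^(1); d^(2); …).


Barcode: M ≅ I[1,1], I[1,3], I[3,3]^2. HN layers by μ_θ (3 steps, strictly decreasing):
  μ^(1)=5; μ^(2)=3; μ^(3)=-9

((0, 0, 3); (0, 1, 0); (2, 0, 0))


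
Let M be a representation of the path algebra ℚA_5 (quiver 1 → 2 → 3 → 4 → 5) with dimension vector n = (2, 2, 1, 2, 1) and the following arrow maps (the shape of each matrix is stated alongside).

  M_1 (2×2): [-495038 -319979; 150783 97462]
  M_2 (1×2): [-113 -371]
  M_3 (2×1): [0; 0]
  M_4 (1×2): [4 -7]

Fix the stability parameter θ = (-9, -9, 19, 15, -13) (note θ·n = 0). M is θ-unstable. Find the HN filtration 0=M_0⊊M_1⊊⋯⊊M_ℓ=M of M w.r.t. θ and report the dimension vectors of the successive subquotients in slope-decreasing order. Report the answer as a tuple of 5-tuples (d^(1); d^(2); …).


Barcode: M ≅ I[1,2], I[1,3], I[4,4], I[4,5]. HN layers by μ_θ (4 steps, strictly decreasing):
  μ^(1)=19; μ^(2)=15; μ^(3)=1; μ^(4)=-9

((0, 0, 1, 0, 0); (0, 0, 0, 1, 0); (0, 0, 0, 1, 1); (2, 2, 0, 0, 0))


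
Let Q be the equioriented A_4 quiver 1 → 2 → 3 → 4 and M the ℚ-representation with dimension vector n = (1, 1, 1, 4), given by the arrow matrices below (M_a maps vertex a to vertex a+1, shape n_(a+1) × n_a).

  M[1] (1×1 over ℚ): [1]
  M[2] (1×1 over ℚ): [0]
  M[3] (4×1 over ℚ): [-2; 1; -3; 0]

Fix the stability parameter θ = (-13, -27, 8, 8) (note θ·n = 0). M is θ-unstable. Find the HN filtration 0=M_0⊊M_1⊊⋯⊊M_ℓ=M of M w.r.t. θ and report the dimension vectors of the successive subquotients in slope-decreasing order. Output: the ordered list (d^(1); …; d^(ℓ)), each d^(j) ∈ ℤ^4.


Via rank(M_{q-1}∘⋯∘M_p): M ≅ I[1,2], I[3,4], I[4,4]^3.
μ_θ-semistable layers: μ^(1)=8; μ^(2)=-20

((0, 0, 1, 4); (1, 1, 0, 0))


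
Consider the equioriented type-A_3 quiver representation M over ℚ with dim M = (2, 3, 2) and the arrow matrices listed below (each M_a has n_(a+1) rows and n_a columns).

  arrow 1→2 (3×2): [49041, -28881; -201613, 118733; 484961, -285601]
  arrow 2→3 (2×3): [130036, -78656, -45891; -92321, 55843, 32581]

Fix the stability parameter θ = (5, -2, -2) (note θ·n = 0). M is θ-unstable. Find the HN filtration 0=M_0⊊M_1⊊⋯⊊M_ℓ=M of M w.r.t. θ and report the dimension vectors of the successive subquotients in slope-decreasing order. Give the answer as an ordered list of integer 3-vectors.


Interval decomposition of M: I[1,1], I[1,3], I[2,2], I[2,3].
HN type (ℓ=3): μ^(1)=5; μ^(2)=1/3; μ^(3)=-2

((1, 0, 0); (1, 1, 1); (0, 2, 1))


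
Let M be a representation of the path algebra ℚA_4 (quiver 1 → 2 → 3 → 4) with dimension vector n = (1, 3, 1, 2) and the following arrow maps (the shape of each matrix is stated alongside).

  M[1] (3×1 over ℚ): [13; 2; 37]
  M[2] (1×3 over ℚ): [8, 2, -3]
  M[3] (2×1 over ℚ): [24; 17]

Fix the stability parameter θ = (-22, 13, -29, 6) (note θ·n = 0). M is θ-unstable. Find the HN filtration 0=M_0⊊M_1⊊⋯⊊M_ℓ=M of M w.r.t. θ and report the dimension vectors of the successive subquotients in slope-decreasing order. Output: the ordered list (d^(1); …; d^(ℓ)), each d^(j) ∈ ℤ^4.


Interval decomposition of M: I[1,4], I[2,2]^2, I[4,4].
HN type (ℓ=4): μ^(1)=13; μ^(2)=6; μ^(3)=-8; μ^(4)=-22

((0, 2, 0, 0); (0, 0, 0, 2); (0, 1, 1, 0); (1, 0, 0, 0))


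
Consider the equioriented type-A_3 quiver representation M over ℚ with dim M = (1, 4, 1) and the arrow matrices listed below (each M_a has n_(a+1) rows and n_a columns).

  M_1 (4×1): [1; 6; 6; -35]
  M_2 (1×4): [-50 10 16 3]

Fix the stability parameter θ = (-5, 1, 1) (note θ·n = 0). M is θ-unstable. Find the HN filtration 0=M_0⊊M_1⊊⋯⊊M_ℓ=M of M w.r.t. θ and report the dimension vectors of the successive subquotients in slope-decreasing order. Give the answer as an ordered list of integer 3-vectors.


Barcode: M ≅ I[1,3], I[2,2]^3. HN layers by μ_θ (2 steps, strictly decreasing):
  μ^(1)=1; μ^(2)=-5

((0, 4, 1); (1, 0, 0))


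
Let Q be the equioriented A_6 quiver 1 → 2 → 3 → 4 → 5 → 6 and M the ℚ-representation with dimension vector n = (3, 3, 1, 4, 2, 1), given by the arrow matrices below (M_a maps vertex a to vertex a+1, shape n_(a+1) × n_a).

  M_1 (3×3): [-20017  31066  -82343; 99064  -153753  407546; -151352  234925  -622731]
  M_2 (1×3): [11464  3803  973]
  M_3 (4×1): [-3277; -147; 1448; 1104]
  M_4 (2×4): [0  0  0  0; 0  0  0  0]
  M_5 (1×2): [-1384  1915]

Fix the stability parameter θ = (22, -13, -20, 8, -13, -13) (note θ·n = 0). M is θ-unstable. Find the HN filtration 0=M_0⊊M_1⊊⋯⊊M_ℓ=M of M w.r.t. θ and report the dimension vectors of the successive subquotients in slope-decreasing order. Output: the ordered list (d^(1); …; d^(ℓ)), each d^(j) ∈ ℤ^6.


Interval decomposition of M: I[1,2]^2, I[1,4], I[4,4]^3, I[5,5], I[5,6].
HN type (ℓ=4): μ^(1)=8; μ^(2)=9/2; μ^(3)=-11/3; μ^(4)=-13

((0, 0, 0, 4, 0, 0); (2, 2, 0, 0, 0, 0); (1, 1, 1, 0, 0, 0); (0, 0, 0, 0, 2, 1))


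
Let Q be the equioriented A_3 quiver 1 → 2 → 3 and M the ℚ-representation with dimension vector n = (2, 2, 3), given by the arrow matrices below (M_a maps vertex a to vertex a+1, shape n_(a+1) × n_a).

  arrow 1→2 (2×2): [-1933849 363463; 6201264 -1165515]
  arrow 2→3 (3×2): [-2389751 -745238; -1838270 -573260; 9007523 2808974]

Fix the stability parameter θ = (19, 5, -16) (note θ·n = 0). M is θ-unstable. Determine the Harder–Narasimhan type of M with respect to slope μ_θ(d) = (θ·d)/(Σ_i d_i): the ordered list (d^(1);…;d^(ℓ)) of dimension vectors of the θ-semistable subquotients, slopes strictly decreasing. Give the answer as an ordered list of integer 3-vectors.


Via rank(M_{q-1}∘⋯∘M_p): M ≅ I[1,2], I[1,3], I[3,3]^2.
μ_θ-semistable layers: μ^(1)=12; μ^(2)=8/3; μ^(3)=-16

((1, 1, 0); (1, 1, 1); (0, 0, 2))


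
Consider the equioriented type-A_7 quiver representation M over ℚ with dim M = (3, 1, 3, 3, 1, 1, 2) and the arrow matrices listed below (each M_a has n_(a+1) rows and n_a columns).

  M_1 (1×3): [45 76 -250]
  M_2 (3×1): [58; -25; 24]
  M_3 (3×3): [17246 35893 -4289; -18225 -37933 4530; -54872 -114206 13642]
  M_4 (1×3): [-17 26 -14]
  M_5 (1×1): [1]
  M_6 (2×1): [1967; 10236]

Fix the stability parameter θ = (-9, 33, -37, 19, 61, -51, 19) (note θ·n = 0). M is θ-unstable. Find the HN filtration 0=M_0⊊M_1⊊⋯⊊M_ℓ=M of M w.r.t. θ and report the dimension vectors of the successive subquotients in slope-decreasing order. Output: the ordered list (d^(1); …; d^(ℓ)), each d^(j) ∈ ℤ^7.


Interval decomposition of M: I[1,1]^2, I[1,7], I[3,4]^2, I[7,7].
HN type (ℓ=5): μ^(1)=19; μ^(2)=29/3; μ^(3)=-2; μ^(4)=-9; μ^(5)=-37

((0, 0, 0, 2, 0, 0, 2); (0, 0, 0, 1, 1, 1, 0); (0, 1, 1, 0, 0, 0, 0); (3, 0, 0, 0, 0, 0, 0); (0, 0, 2, 0, 0, 0, 0))


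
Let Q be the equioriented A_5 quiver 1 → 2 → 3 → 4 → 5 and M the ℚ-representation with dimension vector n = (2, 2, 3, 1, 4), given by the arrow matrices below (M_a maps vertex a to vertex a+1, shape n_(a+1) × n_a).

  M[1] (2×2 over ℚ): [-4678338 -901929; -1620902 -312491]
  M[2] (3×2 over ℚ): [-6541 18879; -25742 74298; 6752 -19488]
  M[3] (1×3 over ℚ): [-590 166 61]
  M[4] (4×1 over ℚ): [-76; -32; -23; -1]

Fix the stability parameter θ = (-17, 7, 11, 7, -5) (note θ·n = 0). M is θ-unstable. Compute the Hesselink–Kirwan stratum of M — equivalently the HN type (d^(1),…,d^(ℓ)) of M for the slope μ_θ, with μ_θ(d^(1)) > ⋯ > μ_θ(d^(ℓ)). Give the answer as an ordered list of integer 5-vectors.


Barcode: M ≅ I[1,1], I[1,2], I[2,5], I[3,3]^2, I[5,5]^3. HN layers by μ_θ (5 steps, strictly decreasing):
  μ^(1)=11; μ^(2)=7; μ^(3)=5; μ^(4)=-5; μ^(5)=-17

((0, 0, 2, 0, 0); (0, 1, 0, 0, 0); (0, 1, 1, 1, 1); (0, 0, 0, 0, 3); (2, 0, 0, 0, 0))


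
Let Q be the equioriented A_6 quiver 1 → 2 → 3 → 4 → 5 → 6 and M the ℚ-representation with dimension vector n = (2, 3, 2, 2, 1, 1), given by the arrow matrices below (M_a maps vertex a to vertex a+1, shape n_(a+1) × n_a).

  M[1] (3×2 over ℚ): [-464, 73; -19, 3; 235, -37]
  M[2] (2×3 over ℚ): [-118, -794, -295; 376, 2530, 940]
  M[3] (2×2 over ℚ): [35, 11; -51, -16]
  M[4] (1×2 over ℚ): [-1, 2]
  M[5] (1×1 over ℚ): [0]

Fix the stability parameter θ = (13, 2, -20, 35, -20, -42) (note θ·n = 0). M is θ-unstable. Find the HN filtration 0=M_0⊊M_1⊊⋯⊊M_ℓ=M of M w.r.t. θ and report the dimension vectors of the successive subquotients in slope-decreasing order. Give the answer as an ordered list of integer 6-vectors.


Barcode: M ≅ I[1,2], I[1,5], I[2,4], I[6,6]. HN layers by μ_θ (5 steps, strictly decreasing):
  μ^(1)=35; μ^(2)=15/2; μ^(3)=-5/3; μ^(4)=-9; μ^(5)=-42

((0, 0, 0, 1, 0, 0); (1, 1, 0, 1, 1, 0); (1, 1, 1, 0, 0, 0); (0, 1, 1, 0, 0, 0); (0, 0, 0, 0, 0, 1))


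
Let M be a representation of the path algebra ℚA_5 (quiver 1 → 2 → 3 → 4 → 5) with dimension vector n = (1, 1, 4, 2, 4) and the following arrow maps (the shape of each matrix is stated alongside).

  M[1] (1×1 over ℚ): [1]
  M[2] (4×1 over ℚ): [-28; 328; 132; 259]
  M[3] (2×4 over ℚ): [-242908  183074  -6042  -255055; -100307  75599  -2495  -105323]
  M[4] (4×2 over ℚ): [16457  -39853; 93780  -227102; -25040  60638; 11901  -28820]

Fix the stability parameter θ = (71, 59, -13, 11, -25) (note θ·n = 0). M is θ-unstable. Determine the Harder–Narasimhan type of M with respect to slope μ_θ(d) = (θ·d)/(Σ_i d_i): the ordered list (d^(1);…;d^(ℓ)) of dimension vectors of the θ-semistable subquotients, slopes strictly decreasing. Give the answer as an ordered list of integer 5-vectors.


Barcode: M ≅ I[1,5], I[3,3]^2, I[3,5], I[5,5]^2. HN layers by μ_θ (4 steps, strictly decreasing):
  μ^(1)=103/5; μ^(2)=-7; μ^(3)=-13; μ^(4)=-25

((1, 1, 1, 1, 1); (0, 0, 0, 1, 1); (0, 0, 3, 0, 0); (0, 0, 0, 0, 2))


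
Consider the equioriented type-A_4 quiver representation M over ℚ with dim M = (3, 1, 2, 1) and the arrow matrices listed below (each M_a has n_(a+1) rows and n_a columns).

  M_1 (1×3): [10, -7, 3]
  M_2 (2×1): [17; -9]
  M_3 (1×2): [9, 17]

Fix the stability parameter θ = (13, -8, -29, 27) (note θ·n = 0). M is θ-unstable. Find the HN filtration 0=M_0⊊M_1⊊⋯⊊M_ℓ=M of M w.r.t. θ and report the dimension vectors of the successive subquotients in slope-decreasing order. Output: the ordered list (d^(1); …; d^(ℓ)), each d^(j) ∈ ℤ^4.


Barcode: M ≅ I[1,1]^2, I[1,3], I[3,4]. HN layers by μ_θ (4 steps, strictly decreasing):
  μ^(1)=27; μ^(2)=13; μ^(3)=-8; μ^(4)=-29

((0, 0, 0, 1); (2, 0, 0, 0); (1, 1, 1, 0); (0, 0, 1, 0))


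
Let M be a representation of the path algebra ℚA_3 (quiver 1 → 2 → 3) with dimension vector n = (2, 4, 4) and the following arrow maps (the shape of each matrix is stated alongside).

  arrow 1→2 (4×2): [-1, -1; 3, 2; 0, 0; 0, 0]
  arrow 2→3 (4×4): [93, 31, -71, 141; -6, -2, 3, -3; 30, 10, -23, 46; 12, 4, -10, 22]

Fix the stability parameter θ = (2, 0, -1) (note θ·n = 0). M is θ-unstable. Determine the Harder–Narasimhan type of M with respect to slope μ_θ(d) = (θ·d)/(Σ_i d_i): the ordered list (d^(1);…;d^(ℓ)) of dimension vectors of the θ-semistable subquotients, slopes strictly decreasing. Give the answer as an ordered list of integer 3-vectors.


Barcode: M ≅ I[1,2], I[1,3], I[2,3]^2, I[3,3]. HN layers by μ_θ (4 steps, strictly decreasing):
  μ^(1)=1; μ^(2)=1/3; μ^(3)=-1/2; μ^(4)=-1

((1, 1, 0); (1, 1, 1); (0, 2, 2); (0, 0, 1))


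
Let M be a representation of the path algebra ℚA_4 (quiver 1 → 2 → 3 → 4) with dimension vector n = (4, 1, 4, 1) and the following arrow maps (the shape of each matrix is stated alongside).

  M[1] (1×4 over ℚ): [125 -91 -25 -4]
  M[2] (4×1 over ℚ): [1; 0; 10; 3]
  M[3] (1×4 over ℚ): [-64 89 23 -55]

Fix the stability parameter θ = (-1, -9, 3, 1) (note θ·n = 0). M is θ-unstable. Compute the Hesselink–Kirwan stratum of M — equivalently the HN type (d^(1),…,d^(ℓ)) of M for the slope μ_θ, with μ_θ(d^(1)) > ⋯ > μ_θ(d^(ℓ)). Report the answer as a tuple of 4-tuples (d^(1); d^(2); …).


Barcode: M ≅ I[1,1]^3, I[1,4], I[3,3]^3. HN layers by μ_θ (4 steps, strictly decreasing):
  μ^(1)=3; μ^(2)=2; μ^(3)=-1; μ^(4)=-5

((0, 0, 3, 0); (0, 0, 1, 1); (3, 0, 0, 0); (1, 1, 0, 0))


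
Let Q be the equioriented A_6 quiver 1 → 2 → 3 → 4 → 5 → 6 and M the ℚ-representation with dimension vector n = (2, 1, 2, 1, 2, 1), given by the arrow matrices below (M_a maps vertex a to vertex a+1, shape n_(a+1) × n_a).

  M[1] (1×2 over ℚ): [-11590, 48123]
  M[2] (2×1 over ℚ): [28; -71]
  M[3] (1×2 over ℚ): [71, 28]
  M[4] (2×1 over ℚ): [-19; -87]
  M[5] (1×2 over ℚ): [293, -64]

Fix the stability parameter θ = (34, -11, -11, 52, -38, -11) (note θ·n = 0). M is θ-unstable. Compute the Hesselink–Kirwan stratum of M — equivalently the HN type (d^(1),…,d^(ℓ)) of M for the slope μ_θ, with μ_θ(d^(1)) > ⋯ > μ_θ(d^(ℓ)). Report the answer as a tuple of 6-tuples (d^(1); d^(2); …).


Interval decomposition of M: I[1,1], I[1,3], I[3,6], I[5,5].
HN type (ℓ=5): μ^(1)=34; μ^(2)=4; μ^(3)=1; μ^(4)=-11; μ^(5)=-38

((1, 0, 0, 0, 0, 0); (1, 1, 1, 0, 0, 0); (0, 0, 0, 1, 1, 1); (0, 0, 1, 0, 0, 0); (0, 0, 0, 0, 1, 0))


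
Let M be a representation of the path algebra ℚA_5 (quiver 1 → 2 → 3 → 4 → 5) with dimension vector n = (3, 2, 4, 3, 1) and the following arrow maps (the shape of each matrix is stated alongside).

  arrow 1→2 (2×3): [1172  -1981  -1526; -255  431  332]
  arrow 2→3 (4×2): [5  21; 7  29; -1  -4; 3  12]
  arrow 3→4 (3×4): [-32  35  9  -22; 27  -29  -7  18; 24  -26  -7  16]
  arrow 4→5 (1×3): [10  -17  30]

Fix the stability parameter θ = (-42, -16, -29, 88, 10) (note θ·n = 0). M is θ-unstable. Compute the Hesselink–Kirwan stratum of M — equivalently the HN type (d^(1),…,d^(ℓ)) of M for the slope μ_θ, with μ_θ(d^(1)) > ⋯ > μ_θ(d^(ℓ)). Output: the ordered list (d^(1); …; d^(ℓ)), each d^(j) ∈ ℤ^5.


Via rank(M_{q-1}∘⋯∘M_p): M ≅ I[1,1], I[1,4], I[1,5], I[3,3], I[3,4].
μ_θ-semistable layers: μ^(1)=88; μ^(2)=49; μ^(3)=-45/2; μ^(4)=-29; μ^(5)=-42

((0, 0, 0, 2, 0); (0, 0, 0, 1, 1); (0, 2, 2, 0, 0); (0, 0, 2, 0, 0); (3, 0, 0, 0, 0))


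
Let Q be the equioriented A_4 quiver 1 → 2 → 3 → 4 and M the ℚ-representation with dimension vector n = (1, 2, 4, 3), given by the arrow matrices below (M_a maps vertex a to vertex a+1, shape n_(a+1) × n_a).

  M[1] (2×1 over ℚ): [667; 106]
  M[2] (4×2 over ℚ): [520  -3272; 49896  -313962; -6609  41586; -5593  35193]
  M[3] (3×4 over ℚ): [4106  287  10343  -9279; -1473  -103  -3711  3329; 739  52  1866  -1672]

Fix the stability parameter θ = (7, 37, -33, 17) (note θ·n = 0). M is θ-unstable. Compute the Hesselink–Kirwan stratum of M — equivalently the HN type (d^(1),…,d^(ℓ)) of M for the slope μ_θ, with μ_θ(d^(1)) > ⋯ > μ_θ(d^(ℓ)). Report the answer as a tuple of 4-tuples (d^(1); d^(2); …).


Barcode: M ≅ I[1,4], I[2,4], I[3,3], I[3,4]. HN layers by μ_θ (4 steps, strictly decreasing):
  μ^(1)=17; μ^(2)=11/3; μ^(3)=2; μ^(4)=-33

((0, 0, 0, 3); (1, 1, 1, 0); (0, 1, 1, 0); (0, 0, 2, 0))


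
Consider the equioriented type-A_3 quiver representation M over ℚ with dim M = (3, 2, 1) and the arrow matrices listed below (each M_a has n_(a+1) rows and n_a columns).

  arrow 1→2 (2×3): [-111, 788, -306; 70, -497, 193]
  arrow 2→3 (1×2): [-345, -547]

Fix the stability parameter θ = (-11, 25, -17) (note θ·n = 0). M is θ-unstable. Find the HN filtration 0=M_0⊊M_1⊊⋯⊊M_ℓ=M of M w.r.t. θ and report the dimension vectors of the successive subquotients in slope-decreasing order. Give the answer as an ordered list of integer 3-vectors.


Via rank(M_{q-1}∘⋯∘M_p): M ≅ I[1,1], I[1,2], I[1,3].
μ_θ-semistable layers: μ^(1)=25; μ^(2)=4; μ^(3)=-11

((0, 1, 0); (0, 1, 1); (3, 0, 0))


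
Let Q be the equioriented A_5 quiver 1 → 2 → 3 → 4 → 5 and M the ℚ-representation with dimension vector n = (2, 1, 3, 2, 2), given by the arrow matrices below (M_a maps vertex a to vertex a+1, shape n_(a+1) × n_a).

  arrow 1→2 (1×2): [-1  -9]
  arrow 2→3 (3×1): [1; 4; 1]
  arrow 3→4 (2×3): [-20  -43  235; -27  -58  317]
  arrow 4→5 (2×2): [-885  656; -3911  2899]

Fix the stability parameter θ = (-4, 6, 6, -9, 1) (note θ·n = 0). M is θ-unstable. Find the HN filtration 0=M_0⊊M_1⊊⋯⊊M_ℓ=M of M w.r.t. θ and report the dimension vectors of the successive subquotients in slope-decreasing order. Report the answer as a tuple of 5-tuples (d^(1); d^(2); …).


Interval decomposition of M: I[1,1], I[1,5], I[3,3], I[3,5].
HN type (ℓ=4): μ^(1)=6; μ^(2)=1; μ^(3)=-3/2; μ^(4)=-4

((0, 0, 1, 0, 0); (0, 1, 1, 1, 2); (0, 0, 1, 1, 0); (2, 0, 0, 0, 0))


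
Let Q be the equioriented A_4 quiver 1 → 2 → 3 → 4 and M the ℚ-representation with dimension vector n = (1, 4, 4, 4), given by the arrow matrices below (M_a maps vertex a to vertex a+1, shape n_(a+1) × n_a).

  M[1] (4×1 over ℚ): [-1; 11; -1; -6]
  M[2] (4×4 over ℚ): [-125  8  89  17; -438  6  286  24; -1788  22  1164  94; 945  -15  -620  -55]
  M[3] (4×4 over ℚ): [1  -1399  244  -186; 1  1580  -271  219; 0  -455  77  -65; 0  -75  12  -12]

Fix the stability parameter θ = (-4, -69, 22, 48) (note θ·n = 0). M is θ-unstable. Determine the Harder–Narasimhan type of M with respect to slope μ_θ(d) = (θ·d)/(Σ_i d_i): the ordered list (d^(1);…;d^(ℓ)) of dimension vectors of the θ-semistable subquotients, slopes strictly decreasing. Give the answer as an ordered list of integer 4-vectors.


Barcode: M ≅ I[1,4], I[2,4]^3. HN layers by μ_θ (4 steps, strictly decreasing):
  μ^(1)=48; μ^(2)=22; μ^(3)=-73/2; μ^(4)=-69

((0, 0, 0, 4); (0, 0, 4, 0); (1, 1, 0, 0); (0, 3, 0, 0))


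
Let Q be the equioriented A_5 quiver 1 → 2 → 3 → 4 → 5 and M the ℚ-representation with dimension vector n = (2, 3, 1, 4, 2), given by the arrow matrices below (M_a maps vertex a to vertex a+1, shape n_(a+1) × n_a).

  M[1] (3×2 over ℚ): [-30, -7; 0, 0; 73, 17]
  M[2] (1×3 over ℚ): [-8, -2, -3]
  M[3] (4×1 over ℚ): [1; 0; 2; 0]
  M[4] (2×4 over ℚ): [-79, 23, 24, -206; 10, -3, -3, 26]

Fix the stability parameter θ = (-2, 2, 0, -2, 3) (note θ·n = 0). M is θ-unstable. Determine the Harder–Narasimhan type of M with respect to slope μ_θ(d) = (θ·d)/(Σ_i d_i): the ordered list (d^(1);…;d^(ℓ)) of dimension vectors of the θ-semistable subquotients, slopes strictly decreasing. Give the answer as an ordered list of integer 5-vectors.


Interval decomposition of M: I[1,2], I[1,5], I[2,2], I[4,4]^2, I[4,5].
HN type (ℓ=4): μ^(1)=3; μ^(2)=2; μ^(3)=0; μ^(4)=-2

((0, 0, 0, 0, 2); (0, 2, 0, 0, 0); (0, 1, 1, 1, 0); (2, 0, 0, 3, 0))


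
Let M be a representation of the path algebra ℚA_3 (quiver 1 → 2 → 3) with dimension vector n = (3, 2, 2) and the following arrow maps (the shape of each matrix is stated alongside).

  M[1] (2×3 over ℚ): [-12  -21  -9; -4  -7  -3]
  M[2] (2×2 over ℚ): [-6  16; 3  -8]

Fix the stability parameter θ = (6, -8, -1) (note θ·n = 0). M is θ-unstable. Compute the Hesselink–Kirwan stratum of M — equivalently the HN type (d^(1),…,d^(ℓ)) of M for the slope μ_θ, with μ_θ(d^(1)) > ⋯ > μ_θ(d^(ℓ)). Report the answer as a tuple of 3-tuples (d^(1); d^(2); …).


Barcode: M ≅ I[1,1]^2, I[1,3], I[2,2], I[3,3]. HN layers by μ_θ (3 steps, strictly decreasing):
  μ^(1)=6; μ^(2)=-1; μ^(3)=-8

((2, 0, 0); (1, 1, 2); (0, 1, 0))


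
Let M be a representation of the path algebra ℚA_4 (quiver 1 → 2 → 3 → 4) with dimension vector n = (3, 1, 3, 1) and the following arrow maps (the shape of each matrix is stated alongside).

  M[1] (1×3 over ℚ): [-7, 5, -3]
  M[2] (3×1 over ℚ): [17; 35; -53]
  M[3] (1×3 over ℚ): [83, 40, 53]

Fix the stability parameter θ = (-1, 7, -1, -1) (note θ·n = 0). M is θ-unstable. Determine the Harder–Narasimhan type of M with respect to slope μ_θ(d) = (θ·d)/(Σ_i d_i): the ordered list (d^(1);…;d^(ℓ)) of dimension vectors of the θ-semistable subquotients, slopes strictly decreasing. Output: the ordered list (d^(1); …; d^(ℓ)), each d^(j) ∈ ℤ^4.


Interval decomposition of M: I[1,1]^2, I[1,4], I[3,3]^2.
HN type (ℓ=2): μ^(1)=5/3; μ^(2)=-1

((0, 1, 1, 1); (3, 0, 2, 0))


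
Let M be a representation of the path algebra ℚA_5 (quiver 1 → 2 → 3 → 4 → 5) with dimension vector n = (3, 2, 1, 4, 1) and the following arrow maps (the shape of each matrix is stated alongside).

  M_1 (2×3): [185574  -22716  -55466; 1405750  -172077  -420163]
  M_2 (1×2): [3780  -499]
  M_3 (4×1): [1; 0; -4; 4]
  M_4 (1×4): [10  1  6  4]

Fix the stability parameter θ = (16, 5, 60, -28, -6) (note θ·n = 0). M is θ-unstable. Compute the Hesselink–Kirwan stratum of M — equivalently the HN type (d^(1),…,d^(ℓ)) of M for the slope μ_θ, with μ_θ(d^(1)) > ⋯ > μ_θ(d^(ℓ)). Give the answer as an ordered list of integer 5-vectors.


Via rank(M_{q-1}∘⋯∘M_p): M ≅ I[1,1], I[1,2], I[1,5], I[4,4]^3.
μ_θ-semistable layers: μ^(1)=16; μ^(2)=21/2; μ^(3)=47/5; μ^(4)=-28

((1, 0, 0, 0, 0); (1, 1, 0, 0, 0); (1, 1, 1, 1, 1); (0, 0, 0, 3, 0))


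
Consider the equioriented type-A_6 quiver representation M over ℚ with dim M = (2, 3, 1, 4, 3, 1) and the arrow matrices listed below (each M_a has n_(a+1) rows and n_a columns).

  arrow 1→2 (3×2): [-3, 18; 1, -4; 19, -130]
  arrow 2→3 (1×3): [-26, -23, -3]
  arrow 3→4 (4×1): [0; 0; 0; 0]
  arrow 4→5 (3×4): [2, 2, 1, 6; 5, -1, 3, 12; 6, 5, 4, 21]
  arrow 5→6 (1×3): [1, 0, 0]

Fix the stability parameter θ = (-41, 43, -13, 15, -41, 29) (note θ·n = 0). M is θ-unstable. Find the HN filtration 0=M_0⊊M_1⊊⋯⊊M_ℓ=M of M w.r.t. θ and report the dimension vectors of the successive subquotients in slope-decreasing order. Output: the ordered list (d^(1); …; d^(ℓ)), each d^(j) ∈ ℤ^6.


Barcode: M ≅ I[1,2], I[1,3], I[2,2], I[4,4], I[4,5]^2, I[4,6]. HN layers by μ_θ (5 steps, strictly decreasing):
  μ^(1)=43; μ^(2)=29; μ^(3)=15; μ^(4)=-13; μ^(5)=-41

((0, 2, 0, 0, 0, 0); (0, 0, 0, 0, 0, 1); (0, 1, 1, 1, 0, 0); (0, 0, 0, 3, 3, 0); (2, 0, 0, 0, 0, 0))


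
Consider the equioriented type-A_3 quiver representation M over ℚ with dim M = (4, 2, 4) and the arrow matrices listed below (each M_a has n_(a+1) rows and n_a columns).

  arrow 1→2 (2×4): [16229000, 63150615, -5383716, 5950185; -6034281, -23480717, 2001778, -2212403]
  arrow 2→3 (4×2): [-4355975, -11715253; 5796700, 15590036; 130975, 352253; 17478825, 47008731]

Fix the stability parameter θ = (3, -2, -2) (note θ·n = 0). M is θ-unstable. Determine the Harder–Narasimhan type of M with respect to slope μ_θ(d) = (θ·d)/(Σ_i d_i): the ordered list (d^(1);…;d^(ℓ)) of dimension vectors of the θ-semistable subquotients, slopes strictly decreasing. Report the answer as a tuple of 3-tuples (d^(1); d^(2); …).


Via rank(M_{q-1}∘⋯∘M_p): M ≅ I[1,1]^2, I[1,2], I[1,3], I[3,3]^3.
μ_θ-semistable layers: μ^(1)=3; μ^(2)=1/2; μ^(3)=-1/3; μ^(4)=-2

((2, 0, 0); (1, 1, 0); (1, 1, 1); (0, 0, 3))


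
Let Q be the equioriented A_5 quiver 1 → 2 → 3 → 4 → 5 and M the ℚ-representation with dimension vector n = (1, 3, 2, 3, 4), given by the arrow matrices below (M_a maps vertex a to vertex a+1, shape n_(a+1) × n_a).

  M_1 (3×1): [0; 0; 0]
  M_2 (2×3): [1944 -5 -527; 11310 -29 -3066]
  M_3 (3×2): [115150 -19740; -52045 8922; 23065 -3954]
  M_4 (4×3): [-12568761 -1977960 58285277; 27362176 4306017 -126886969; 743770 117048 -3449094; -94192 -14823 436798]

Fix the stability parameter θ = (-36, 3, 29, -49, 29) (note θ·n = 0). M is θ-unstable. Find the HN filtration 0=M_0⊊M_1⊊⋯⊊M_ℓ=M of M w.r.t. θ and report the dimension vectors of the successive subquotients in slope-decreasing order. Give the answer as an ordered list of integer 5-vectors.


Barcode: M ≅ I[1,1], I[2,2], I[2,3], I[2,5], I[4,5]^2, I[5,5]. HN layers by μ_θ (5 steps, strictly decreasing):
  μ^(1)=29; μ^(2)=3; μ^(3)=-17/3; μ^(4)=-36; μ^(5)=-49

((0, 0, 1, 0, 4); (0, 2, 0, 0, 0); (0, 1, 1, 1, 0); (1, 0, 0, 0, 0); (0, 0, 0, 2, 0))


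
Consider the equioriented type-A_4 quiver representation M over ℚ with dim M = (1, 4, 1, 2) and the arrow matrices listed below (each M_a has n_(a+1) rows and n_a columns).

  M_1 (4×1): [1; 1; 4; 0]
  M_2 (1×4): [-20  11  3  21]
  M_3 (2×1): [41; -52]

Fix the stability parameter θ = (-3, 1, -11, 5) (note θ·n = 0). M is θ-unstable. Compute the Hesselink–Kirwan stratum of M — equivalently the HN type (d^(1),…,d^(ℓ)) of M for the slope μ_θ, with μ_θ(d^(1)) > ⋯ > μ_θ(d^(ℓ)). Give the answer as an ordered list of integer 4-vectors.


Barcode: M ≅ I[1,4], I[2,2]^3, I[4,4]. HN layers by μ_θ (3 steps, strictly decreasing):
  μ^(1)=5; μ^(2)=1; μ^(3)=-13/3

((0, 0, 0, 2); (0, 3, 0, 0); (1, 1, 1, 0))


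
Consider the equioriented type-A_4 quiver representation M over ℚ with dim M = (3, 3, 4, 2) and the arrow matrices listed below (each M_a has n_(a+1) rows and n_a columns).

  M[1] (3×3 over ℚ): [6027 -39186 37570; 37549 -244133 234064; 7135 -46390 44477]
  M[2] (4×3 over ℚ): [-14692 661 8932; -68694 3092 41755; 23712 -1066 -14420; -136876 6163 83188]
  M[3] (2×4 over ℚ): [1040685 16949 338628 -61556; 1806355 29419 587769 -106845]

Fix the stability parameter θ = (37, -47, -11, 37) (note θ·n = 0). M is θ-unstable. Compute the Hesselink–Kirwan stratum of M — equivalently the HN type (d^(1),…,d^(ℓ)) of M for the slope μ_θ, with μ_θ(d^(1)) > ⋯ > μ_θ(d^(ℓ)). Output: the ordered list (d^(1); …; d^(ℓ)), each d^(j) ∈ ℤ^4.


Barcode: M ≅ I[1,2], I[1,4]^2, I[3,3]^2. HN layers by μ_θ (4 steps, strictly decreasing):
  μ^(1)=37; μ^(2)=-5; μ^(3)=-7; μ^(4)=-11

((0, 0, 0, 2); (1, 1, 0, 0); (2, 2, 2, 0); (0, 0, 2, 0))


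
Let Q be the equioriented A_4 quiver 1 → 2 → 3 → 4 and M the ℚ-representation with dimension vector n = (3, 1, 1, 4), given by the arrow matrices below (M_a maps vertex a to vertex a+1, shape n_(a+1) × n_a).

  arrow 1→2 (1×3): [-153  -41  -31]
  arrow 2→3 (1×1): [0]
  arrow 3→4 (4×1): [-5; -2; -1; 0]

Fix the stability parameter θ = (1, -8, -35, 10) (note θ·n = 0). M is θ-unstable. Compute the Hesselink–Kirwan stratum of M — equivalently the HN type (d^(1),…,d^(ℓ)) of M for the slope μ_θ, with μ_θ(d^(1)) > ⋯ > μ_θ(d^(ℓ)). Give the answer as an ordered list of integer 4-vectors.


Barcode: M ≅ I[1,1]^2, I[1,2], I[3,4], I[4,4]^3. HN layers by μ_θ (4 steps, strictly decreasing):
  μ^(1)=10; μ^(2)=1; μ^(3)=-7/2; μ^(4)=-35

((0, 0, 0, 4); (2, 0, 0, 0); (1, 1, 0, 0); (0, 0, 1, 0))


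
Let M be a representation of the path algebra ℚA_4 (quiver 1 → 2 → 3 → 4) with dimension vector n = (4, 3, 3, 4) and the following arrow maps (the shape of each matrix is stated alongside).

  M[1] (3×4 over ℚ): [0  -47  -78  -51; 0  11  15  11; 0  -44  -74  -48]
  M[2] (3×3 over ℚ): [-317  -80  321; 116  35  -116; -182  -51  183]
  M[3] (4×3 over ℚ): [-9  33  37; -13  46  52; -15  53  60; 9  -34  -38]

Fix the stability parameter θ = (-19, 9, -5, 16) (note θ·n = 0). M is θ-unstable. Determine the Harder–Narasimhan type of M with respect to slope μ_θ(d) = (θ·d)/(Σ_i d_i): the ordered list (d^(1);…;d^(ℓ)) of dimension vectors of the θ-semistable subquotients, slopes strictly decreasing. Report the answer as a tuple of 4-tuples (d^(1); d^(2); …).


Interval decomposition of M: I[1,1], I[1,4]^3, I[4,4].
HN type (ℓ=3): μ^(1)=16; μ^(2)=2; μ^(3)=-19

((0, 0, 0, 4); (0, 3, 3, 0); (4, 0, 0, 0))


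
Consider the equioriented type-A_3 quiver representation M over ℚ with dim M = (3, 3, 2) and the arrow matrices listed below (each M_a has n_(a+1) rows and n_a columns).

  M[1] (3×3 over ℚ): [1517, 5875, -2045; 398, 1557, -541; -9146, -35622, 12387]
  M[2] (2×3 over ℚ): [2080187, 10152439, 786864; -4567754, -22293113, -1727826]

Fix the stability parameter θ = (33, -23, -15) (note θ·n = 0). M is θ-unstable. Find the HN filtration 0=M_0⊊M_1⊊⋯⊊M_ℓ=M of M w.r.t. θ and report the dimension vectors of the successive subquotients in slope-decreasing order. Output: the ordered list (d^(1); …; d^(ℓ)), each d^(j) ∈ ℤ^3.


Interval decomposition of M: I[1,2], I[1,3]^2.
HN type (ℓ=2): μ^(1)=5; μ^(2)=-5/3

((1, 1, 0); (2, 2, 2))


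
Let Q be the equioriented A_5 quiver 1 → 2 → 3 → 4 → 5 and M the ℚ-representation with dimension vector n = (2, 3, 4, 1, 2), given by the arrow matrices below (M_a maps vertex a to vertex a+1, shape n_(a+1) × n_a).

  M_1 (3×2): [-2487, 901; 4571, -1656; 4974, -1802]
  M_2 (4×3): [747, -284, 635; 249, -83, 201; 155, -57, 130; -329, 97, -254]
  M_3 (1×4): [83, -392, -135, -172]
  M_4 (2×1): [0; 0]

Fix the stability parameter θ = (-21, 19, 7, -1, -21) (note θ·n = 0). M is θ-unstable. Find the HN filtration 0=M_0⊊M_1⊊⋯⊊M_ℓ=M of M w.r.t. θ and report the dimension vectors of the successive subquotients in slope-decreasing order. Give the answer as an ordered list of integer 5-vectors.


Via rank(M_{q-1}∘⋯∘M_p): M ≅ I[1,3], I[1,4], I[2,3], I[3,3], I[5,5]^2.
μ_θ-semistable layers: μ^(1)=13; μ^(2)=25/3; μ^(3)=7; μ^(4)=-21

((0, 2, 2, 0, 0); (0, 1, 1, 1, 0); (0, 0, 1, 0, 0); (2, 0, 0, 0, 2))


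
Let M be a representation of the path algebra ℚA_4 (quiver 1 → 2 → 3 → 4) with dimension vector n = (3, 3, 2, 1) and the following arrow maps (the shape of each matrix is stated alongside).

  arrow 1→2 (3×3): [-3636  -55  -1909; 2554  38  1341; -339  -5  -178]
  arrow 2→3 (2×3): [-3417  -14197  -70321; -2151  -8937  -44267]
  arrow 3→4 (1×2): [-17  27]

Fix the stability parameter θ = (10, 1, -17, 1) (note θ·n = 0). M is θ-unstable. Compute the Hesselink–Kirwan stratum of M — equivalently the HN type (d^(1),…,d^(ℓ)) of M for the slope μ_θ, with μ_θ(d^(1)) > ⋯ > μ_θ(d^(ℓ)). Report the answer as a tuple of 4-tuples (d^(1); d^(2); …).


Interval decomposition of M: I[1,2], I[1,3], I[1,4].
HN type (ℓ=3): μ^(1)=11/2; μ^(2)=1; μ^(3)=-2

((1, 1, 0, 0); (0, 0, 0, 1); (2, 2, 2, 0))


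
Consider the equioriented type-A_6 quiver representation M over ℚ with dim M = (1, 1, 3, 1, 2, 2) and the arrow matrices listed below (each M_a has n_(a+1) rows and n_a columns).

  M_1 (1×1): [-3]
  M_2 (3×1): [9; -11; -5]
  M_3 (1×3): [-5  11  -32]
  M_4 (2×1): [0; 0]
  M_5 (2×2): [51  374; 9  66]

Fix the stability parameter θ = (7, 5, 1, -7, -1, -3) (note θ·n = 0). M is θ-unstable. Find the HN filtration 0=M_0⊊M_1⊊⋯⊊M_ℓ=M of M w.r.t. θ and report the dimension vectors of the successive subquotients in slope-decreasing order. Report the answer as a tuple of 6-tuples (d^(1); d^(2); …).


Via rank(M_{q-1}∘⋯∘M_p): M ≅ I[1,4], I[3,3]^2, I[5,5], I[5,6], I[6,6].
μ_θ-semistable layers: μ^(1)=3/2; μ^(2)=1; μ^(3)=-1; μ^(4)=-2; μ^(5)=-3

((1, 1, 1, 1, 0, 0); (0, 0, 2, 0, 0, 0); (0, 0, 0, 0, 1, 0); (0, 0, 0, 0, 1, 1); (0, 0, 0, 0, 0, 1))


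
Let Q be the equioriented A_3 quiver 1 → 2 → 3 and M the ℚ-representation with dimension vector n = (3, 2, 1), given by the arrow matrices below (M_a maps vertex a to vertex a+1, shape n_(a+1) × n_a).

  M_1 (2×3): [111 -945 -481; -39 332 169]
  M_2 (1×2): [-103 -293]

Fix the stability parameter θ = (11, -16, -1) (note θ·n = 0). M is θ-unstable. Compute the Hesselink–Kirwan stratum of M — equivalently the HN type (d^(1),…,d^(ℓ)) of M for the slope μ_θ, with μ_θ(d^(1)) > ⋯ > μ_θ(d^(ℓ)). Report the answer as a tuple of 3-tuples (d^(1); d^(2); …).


Via rank(M_{q-1}∘⋯∘M_p): M ≅ I[1,1], I[1,2], I[1,3].
μ_θ-semistable layers: μ^(1)=11; μ^(2)=-1; μ^(3)=-5/2

((1, 0, 0); (0, 0, 1); (2, 2, 0))
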